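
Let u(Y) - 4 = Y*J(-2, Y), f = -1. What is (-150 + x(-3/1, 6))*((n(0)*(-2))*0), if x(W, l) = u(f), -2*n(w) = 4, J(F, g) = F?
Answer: 0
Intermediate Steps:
n(w) = -2 (n(w) = -1/2*4 = -2)
u(Y) = 4 - 2*Y (u(Y) = 4 + Y*(-2) = 4 - 2*Y)
x(W, l) = 6 (x(W, l) = 4 - 2*(-1) = 4 + 2 = 6)
(-150 + x(-3/1, 6))*((n(0)*(-2))*0) = (-150 + 6)*(-2*(-2)*0) = -576*0 = -144*0 = 0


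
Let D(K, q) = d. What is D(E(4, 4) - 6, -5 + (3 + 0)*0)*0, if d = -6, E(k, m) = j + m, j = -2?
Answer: 0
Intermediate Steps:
E(k, m) = -2 + m
D(K, q) = -6
D(E(4, 4) - 6, -5 + (3 + 0)*0)*0 = -6*0 = 0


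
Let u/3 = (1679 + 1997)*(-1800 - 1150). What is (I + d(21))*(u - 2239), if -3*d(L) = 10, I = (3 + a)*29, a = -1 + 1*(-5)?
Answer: 8816941369/3 ≈ 2.9390e+9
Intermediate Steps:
a = -6 (a = -1 - 5 = -6)
u = -32532600 (u = 3*((1679 + 1997)*(-1800 - 1150)) = 3*(3676*(-2950)) = 3*(-10844200) = -32532600)
I = -87 (I = (3 - 6)*29 = -3*29 = -87)
d(L) = -10/3 (d(L) = -1/3*10 = -10/3)
(I + d(21))*(u - 2239) = (-87 - 10/3)*(-32532600 - 2239) = -271/3*(-32534839) = 8816941369/3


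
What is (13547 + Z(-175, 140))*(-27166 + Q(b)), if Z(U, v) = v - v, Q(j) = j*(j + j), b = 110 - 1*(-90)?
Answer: 715742198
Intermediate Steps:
b = 200 (b = 110 + 90 = 200)
Q(j) = 2*j² (Q(j) = j*(2*j) = 2*j²)
Z(U, v) = 0
(13547 + Z(-175, 140))*(-27166 + Q(b)) = (13547 + 0)*(-27166 + 2*200²) = 13547*(-27166 + 2*40000) = 13547*(-27166 + 80000) = 13547*52834 = 715742198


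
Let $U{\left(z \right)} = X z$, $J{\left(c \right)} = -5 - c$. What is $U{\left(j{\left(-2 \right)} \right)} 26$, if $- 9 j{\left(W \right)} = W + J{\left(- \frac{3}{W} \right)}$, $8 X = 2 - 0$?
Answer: $\frac{221}{36} \approx 6.1389$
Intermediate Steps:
$X = \frac{1}{4}$ ($X = \frac{2 - 0}{8} = \frac{2 + 0}{8} = \frac{1}{8} \cdot 2 = \frac{1}{4} \approx 0.25$)
$j{\left(W \right)} = \frac{5}{9} - \frac{1}{3 W} - \frac{W}{9}$ ($j{\left(W \right)} = - \frac{W - \left(5 - \frac{3}{W}\right)}{9} = - \frac{-5 + W + \frac{3}{W}}{9} = \frac{5}{9} - \frac{1}{3 W} - \frac{W}{9}$)
$U{\left(z \right)} = \frac{z}{4}$
$U{\left(j{\left(-2 \right)} \right)} 26 = \frac{\frac{1}{9} \frac{1}{-2} \left(-3 - 2 \left(5 - -2\right)\right)}{4} \cdot 26 = \frac{\frac{1}{9} \left(- \frac{1}{2}\right) \left(-3 - 2 \left(5 + 2\right)\right)}{4} \cdot 26 = \frac{\frac{1}{9} \left(- \frac{1}{2}\right) \left(-3 - 14\right)}{4} \cdot 26 = \frac{\frac{1}{9} \left(- \frac{1}{2}\right) \left(-17\right)}{4} \cdot 26 = \frac{1}{4} \cdot \frac{17}{18} \cdot 26 = \frac{17}{72} \cdot 26 = \frac{221}{36}$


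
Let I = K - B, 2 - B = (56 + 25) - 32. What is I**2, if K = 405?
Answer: 204304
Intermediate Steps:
B = -47 (B = 2 - ((56 + 25) - 32) = 2 - (81 - 32) = 2 - 1*49 = 2 - 49 = -47)
I = 452 (I = 405 - 1*(-47) = 405 + 47 = 452)
I**2 = 452**2 = 204304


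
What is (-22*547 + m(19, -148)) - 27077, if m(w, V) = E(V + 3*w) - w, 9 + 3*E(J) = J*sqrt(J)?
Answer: -39133 - 91*I*sqrt(91)/3 ≈ -39133.0 - 289.36*I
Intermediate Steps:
E(J) = -3 + J**(3/2)/3 (E(J) = -3 + (J*sqrt(J))/3 = -3 + J**(3/2)/3)
m(w, V) = -3 - w + (V + 3*w)**(3/2)/3 (m(w, V) = (-3 + (V + 3*w)**(3/2)/3) - w = -3 - w + (V + 3*w)**(3/2)/3)
(-22*547 + m(19, -148)) - 27077 = (-22*547 + (-3 - 1*19 + (-148 + 3*19)**(3/2)/3)) - 27077 = (-12034 + (-3 - 19 + (-148 + 57)**(3/2)/3)) - 27077 = (-12034 + (-3 - 19 + (-91)**(3/2)/3)) - 27077 = (-12034 + (-3 - 19 + (-91*I*sqrt(91))/3)) - 27077 = (-12034 + (-3 - 19 - 91*I*sqrt(91)/3)) - 27077 = (-12034 + (-22 - 91*I*sqrt(91)/3)) - 27077 = (-12056 - 91*I*sqrt(91)/3) - 27077 = -39133 - 91*I*sqrt(91)/3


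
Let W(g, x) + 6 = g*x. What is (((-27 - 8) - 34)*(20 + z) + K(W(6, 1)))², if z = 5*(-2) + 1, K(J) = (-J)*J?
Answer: 576081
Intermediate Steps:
W(g, x) = -6 + g*x
K(J) = -J²
z = -9 (z = -10 + 1 = -9)
(((-27 - 8) - 34)*(20 + z) + K(W(6, 1)))² = (((-27 - 8) - 34)*(20 - 9) - (-6 + 6*1)²)² = ((-35 - 34)*11 - (-6 + 6)²)² = (-69*11 - 1*0²)² = (-759 - 1*0)² = (-759 + 0)² = (-759)² = 576081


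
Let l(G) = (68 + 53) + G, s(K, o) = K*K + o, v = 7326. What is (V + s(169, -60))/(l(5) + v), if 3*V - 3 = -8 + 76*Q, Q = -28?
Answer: 13895/3726 ≈ 3.7292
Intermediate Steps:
s(K, o) = o + K² (s(K, o) = K² + o = o + K²)
l(G) = 121 + G
V = -711 (V = 1 + (-8 + 76*(-28))/3 = 1 + (-8 - 2128)/3 = 1 + (⅓)*(-2136) = 1 - 712 = -711)
(V + s(169, -60))/(l(5) + v) = (-711 + (-60 + 169²))/((121 + 5) + 7326) = (-711 + (-60 + 28561))/(126 + 7326) = (-711 + 28501)/7452 = 27790*(1/7452) = 13895/3726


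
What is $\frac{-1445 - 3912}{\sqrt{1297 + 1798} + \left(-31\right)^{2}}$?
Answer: $- \frac{5148077}{920426} + \frac{5357 \sqrt{3095}}{920426} \approx -5.2694$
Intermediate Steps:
$\frac{-1445 - 3912}{\sqrt{1297 + 1798} + \left(-31\right)^{2}} = - \frac{5357}{\sqrt{3095} + 961} = - \frac{5357}{961 + \sqrt{3095}}$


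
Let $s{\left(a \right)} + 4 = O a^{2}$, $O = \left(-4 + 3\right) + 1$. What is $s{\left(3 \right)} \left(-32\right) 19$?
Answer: $2432$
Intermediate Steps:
$O = 0$ ($O = -1 + 1 = 0$)
$s{\left(a \right)} = -4$ ($s{\left(a \right)} = -4 + 0 a^{2} = -4 + 0 = -4$)
$s{\left(3 \right)} \left(-32\right) 19 = \left(-4\right) \left(-32\right) 19 = 128 \cdot 19 = 2432$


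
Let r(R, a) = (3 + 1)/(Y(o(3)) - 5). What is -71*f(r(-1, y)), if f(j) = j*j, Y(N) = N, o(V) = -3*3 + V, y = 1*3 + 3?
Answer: -1136/121 ≈ -9.3884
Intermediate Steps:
y = 6 (y = 3 + 3 = 6)
o(V) = -9 + V
r(R, a) = -4/11 (r(R, a) = (3 + 1)/((-9 + 3) - 5) = 4/(-6 - 5) = 4/(-11) = 4*(-1/11) = -4/11)
f(j) = j**2
-71*f(r(-1, y)) = -71*(-4/11)**2 = -71*16/121 = -1136/121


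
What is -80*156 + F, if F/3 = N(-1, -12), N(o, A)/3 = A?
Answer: -12588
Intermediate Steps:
N(o, A) = 3*A
F = -108 (F = 3*(3*(-12)) = 3*(-36) = -108)
-80*156 + F = -80*156 - 108 = -12480 - 108 = -12588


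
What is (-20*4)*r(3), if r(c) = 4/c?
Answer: -320/3 ≈ -106.67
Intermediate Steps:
(-20*4)*r(3) = (-20*4)*(4/3) = -320/3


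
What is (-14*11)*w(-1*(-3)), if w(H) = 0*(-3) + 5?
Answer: -770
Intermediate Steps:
w(H) = 5 (w(H) = 0 + 5 = 5)
(-14*11)*w(-1*(-3)) = -14*11*5 = -154*5 = -770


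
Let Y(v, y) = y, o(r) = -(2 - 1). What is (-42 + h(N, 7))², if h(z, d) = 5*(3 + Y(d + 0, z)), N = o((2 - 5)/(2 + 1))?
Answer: 1024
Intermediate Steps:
o(r) = -1 (o(r) = -1*1 = -1)
N = -1
h(z, d) = 15 + 5*z (h(z, d) = 5*(3 + z) = 15 + 5*z)
(-42 + h(N, 7))² = (-42 + (15 + 5*(-1)))² = (-42 + (15 - 5))² = (-42 + 10)² = (-32)² = 1024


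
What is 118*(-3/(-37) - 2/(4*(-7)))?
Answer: 4661/259 ≈ 17.996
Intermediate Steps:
118*(-3/(-37) - 2/(4*(-7))) = 118*(-3*(-1/37) - 2/(-28)) = 118*(3/37 - 2*(-1/28)) = 118*(3/37 + 1/14) = 118*(79/518) = 4661/259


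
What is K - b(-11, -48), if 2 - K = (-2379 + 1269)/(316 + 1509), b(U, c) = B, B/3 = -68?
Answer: 75412/365 ≈ 206.61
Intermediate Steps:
B = -204 (B = 3*(-68) = -204)
b(U, c) = -204
K = 952/365 (K = 2 - (-2379 + 1269)/(316 + 1509) = 2 - (-1110)/1825 = 2 - 1*(-222/365) = 2 + 222/365 = 952/365 ≈ 2.6082)
K - b(-11, -48) = 952/365 - 1*(-204) = 952/365 + 204 = 75412/365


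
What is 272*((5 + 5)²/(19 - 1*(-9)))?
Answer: 6800/7 ≈ 971.43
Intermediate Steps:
272*((5 + 5)²/(19 - 1*(-9))) = 272*(10²/(19 + 9)) = 272*(100/28) = 272*(100*(1/28)) = 272*(25/7) = 6800/7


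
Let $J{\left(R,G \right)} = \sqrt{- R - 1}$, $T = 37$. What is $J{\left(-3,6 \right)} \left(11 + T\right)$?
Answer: $48 \sqrt{2} \approx 67.882$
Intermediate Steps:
$J{\left(R,G \right)} = \sqrt{-1 - R}$
$J{\left(-3,6 \right)} \left(11 + T\right) = \sqrt{-1 - -3} \left(11 + 37\right) = \sqrt{-1 + 3} \cdot 48 = \sqrt{2} \cdot 48 = 48 \sqrt{2}$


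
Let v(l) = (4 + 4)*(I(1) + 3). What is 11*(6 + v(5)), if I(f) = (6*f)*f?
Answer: 858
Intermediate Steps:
I(f) = 6*f²
v(l) = 72 (v(l) = (4 + 4)*(6*1² + 3) = 8*(6*1 + 3) = 8*(6 + 3) = 8*9 = 72)
11*(6 + v(5)) = 11*(6 + 72) = 11*78 = 858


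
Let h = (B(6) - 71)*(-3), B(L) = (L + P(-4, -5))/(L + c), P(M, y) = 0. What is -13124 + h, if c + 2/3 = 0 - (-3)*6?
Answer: -451912/35 ≈ -12912.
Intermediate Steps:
c = 52/3 (c = -2/3 + (0 - (-3)*6) = -2/3 + (0 - 1*(-18)) = -2/3 + (0 + 18) = -2/3 + 18 = 52/3 ≈ 17.333)
B(L) = L/(52/3 + L) (B(L) = (L + 0)/(L + 52/3) = L/(52/3 + L))
h = 7428/35 (h = (3*6/(52 + 3*6) - 71)*(-3) = (3*6/(52 + 18) - 71)*(-3) = (3*6/70 - 71)*(-3) = (3*6*(1/70) - 71)*(-3) = (9/35 - 71)*(-3) = -2476/35*(-3) = 7428/35 ≈ 212.23)
-13124 + h = -13124 + 7428/35 = -451912/35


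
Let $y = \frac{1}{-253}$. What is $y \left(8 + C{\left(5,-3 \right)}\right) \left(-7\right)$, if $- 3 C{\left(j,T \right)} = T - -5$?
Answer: $\frac{14}{69} \approx 0.2029$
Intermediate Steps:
$C{\left(j,T \right)} = - \frac{5}{3} - \frac{T}{3}$ ($C{\left(j,T \right)} = - \frac{T - -5}{3} = - \frac{T + 5}{3} = - \frac{5 + T}{3} = - \frac{5}{3} - \frac{T}{3}$)
$y = - \frac{1}{253} \approx -0.0039526$
$y \left(8 + C{\left(5,-3 \right)}\right) \left(-7\right) = - \frac{\left(8 - \frac{2}{3}\right) \left(-7\right)}{253} = - \frac{\frac{22}{3} \left(-7\right)}{253} = \left(- \frac{1}{253}\right) \left(- \frac{154}{3}\right) = \frac{14}{69}$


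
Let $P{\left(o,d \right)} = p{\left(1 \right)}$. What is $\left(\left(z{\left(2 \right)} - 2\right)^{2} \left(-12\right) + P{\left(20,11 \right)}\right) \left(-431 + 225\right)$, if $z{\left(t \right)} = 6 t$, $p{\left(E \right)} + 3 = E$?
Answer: $247612$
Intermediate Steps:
$p{\left(E \right)} = -3 + E$
$P{\left(o,d \right)} = -2$ ($P{\left(o,d \right)} = -3 + 1 = -2$)
$\left(\left(z{\left(2 \right)} - 2\right)^{2} \left(-12\right) + P{\left(20,11 \right)}\right) \left(-431 + 225\right) = \left(\left(6 \cdot 2 - 2\right)^{2} \left(-12\right) - 2\right) \left(-431 + 225\right) = \left(\left(12 - 2\right)^{2} \left(-12\right) - 2\right) \left(-206\right) = \left(10^{2} \left(-12\right) - 2\right) \left(-206\right) = \left(100 \left(-12\right) - 2\right) \left(-206\right) = \left(-1200 - 2\right) \left(-206\right) = \left(-1202\right) \left(-206\right) = 247612$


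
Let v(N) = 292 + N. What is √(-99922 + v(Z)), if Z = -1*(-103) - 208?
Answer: I*√99735 ≈ 315.81*I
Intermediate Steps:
Z = -105 (Z = 103 - 208 = -105)
√(-99922 + v(Z)) = √(-99922 + (292 - 105)) = √(-99922 + 187) = √(-99735) = I*√99735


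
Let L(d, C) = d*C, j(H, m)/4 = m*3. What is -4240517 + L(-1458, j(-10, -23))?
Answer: -3838109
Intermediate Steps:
j(H, m) = 12*m (j(H, m) = 4*(m*3) = 4*(3*m) = 12*m)
L(d, C) = C*d
-4240517 + L(-1458, j(-10, -23)) = -4240517 + (12*(-23))*(-1458) = -4240517 - 276*(-1458) = -4240517 + 402408 = -3838109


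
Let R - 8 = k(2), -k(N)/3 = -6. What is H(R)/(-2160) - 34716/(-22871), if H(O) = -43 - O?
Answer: 25521553/16467120 ≈ 1.5498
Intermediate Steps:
k(N) = 18 (k(N) = -3*(-6) = 18)
R = 26 (R = 8 + 18 = 26)
H(R)/(-2160) - 34716/(-22871) = (-43 - 1*26)/(-2160) - 34716/(-22871) = (-43 - 26)*(-1/2160) - 34716*(-1/22871) = -69*(-1/2160) + 34716/22871 = 23/720 + 34716/22871 = 25521553/16467120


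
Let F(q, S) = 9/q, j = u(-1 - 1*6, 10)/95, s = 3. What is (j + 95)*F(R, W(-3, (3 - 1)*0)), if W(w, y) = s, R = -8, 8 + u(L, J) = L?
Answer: -8109/76 ≈ -106.70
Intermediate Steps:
u(L, J) = -8 + L
j = -3/19 (j = (-8 + (-1 - 1*6))/95 = (-8 + (-1 - 6))*(1/95) = (-8 - 7)*(1/95) = -15*1/95 = -3/19 ≈ -0.15789)
W(w, y) = 3
(j + 95)*F(R, W(-3, (3 - 1)*0)) = (-3/19 + 95)*(9/(-8)) = 1802*(9*(-⅛))/19 = (1802/19)*(-9/8) = -8109/76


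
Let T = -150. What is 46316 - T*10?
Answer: 47816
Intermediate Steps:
46316 - T*10 = 46316 - (-150)*10 = 46316 - 1*(-1500) = 46316 + 1500 = 47816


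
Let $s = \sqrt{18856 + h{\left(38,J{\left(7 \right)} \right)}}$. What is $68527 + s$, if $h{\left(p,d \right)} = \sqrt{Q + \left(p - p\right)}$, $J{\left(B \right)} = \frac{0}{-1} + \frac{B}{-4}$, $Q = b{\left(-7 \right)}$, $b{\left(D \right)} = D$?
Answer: $68527 + \sqrt{18856 + i \sqrt{7}} \approx 68664.0 + 0.0096337 i$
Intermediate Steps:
$Q = -7$
$J{\left(B \right)} = - \frac{B}{4}$ ($J{\left(B \right)} = 0 \left(-1\right) + B \left(- \frac{1}{4}\right) = 0 - \frac{B}{4} = - \frac{B}{4}$)
$h{\left(p,d \right)} = i \sqrt{7}$ ($h{\left(p,d \right)} = \sqrt{-7 + \left(p - p\right)} = \sqrt{-7 + 0} = \sqrt{-7} = i \sqrt{7}$)
$s = \sqrt{18856 + i \sqrt{7}} \approx 137.32 + 0.0096 i$
$68527 + s = 68527 + \sqrt{18856 + i \sqrt{7}}$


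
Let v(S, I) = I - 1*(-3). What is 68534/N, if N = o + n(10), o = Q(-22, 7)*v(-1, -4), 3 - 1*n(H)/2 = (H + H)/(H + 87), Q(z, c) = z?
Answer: 3323899/1338 ≈ 2484.2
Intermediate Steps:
v(S, I) = 3 + I (v(S, I) = I + 3 = 3 + I)
n(H) = 6 - 4*H/(87 + H) (n(H) = 6 - 2*(H + H)/(H + 87) = 6 - 2*2*H/(87 + H) = 6 - 4*H/(87 + H))
o = 22 (o = -22*(3 - 4) = -22*(-1) = 22)
N = 2676/97 (N = 22 + 2*(261 + 10)/(87 + 10) = 22 + 2*271/97 = 22 + 2*(1/97)*271 = 22 + 542/97 = 2676/97 ≈ 27.588)
68534/N = 68534/(2676/97) = 68534*(97/2676) = 3323899/1338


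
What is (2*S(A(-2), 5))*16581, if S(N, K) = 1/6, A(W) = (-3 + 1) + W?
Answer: 5527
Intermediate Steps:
A(W) = -2 + W
S(N, K) = 1/6
(2*S(A(-2), 5))*16581 = (2*(1/6))*16581 = (1/3)*16581 = 5527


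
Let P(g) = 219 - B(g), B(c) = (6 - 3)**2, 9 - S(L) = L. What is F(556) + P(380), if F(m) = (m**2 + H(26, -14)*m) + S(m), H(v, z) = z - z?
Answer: 308799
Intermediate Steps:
H(v, z) = 0
S(L) = 9 - L
F(m) = 9 + m**2 - m (F(m) = (m**2 + 0*m) + (9 - m) = (m**2 + 0) + (9 - m) = m**2 + (9 - m) = 9 + m**2 - m)
B(c) = 9 (B(c) = 3**2 = 9)
P(g) = 210 (P(g) = 219 - 1*9 = 219 - 9 = 210)
F(556) + P(380) = (9 + 556**2 - 1*556) + 210 = (9 + 309136 - 556) + 210 = 308589 + 210 = 308799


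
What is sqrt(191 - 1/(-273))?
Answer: 4*sqrt(889707)/273 ≈ 13.820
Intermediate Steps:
sqrt(191 - 1/(-273)) = sqrt(191 - 1*(-1/273)) = sqrt(191 + 1/273) = sqrt(52144/273) = 4*sqrt(889707)/273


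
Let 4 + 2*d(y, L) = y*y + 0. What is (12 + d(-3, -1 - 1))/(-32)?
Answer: -29/64 ≈ -0.45313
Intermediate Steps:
d(y, L) = -2 + y**2/2 (d(y, L) = -2 + (y*y + 0)/2 = -2 + (y**2 + 0)/2 = -2 + y**2/2)
(12 + d(-3, -1 - 1))/(-32) = (12 + (-2 + (1/2)*(-3)**2))/(-32) = -(12 + (-2 + (1/2)*9))/32 = -(12 + (-2 + 9/2))/32 = -(12 + 5/2)/32 = -1/32*29/2 = -29/64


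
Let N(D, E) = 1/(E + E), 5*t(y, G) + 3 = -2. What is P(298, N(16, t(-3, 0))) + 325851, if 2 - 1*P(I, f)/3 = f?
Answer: 651717/2 ≈ 3.2586e+5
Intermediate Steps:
t(y, G) = -1 (t(y, G) = -⅗ + (⅕)*(-2) = -⅗ - ⅖ = -1)
N(D, E) = 1/(2*E)
P(I, f) = 6 - 3*f
P(298, N(16, t(-3, 0))) + 325851 = (6 - 3/(2*(-1))) + 325851 = (6 - 3*(-1)/2) + 325851 = (6 - 3*(-½)) + 325851 = (6 + 3/2) + 325851 = 15/2 + 325851 = 651717/2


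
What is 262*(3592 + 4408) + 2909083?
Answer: 5005083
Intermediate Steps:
262*(3592 + 4408) + 2909083 = 262*8000 + 2909083 = 2096000 + 2909083 = 5005083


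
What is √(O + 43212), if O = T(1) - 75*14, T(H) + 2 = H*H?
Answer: √42161 ≈ 205.33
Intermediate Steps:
T(H) = -2 + H² (T(H) = -2 + H*H = -2 + H²)
O = -1051 (O = (-2 + 1²) - 75*14 = (-2 + 1) - 1050 = -1 - 1050 = -1051)
√(O + 43212) = √(-1051 + 43212) = √42161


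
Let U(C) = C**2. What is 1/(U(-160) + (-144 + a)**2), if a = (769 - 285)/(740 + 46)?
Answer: 154449/7129216900 ≈ 2.1664e-5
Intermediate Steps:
a = 242/393 (a = 484/786 = 484*(1/786) = 242/393 ≈ 0.61578)
1/(U(-160) + (-144 + a)**2) = 1/((-160)**2 + (-144 + 242/393)**2) = 1/(25600 + (-56350/393)**2) = 1/(25600 + 3175322500/154449) = 1/(7129216900/154449) = 154449/7129216900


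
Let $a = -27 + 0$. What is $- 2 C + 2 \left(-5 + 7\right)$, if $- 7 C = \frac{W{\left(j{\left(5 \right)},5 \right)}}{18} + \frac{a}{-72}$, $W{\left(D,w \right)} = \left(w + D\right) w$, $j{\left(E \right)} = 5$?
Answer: $\frac{1235}{252} \approx 4.9008$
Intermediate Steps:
$W{\left(D,w \right)} = w \left(D + w\right)$ ($W{\left(D,w \right)} = \left(D + w\right) w = w \left(D + w\right)$)
$a = -27$
$C = - \frac{227}{504}$ ($C = - \frac{\frac{5 \left(5 + 5\right)}{18} - \frac{27}{-72}}{7} = - \frac{5 \cdot 10 \cdot \frac{1}{18} - - \frac{3}{8}}{7} = - \frac{50 \cdot \frac{1}{18} + \frac{3}{8}}{7} = - \frac{\frac{25}{9} + \frac{3}{8}}{7} = \left(- \frac{1}{7}\right) \frac{227}{72} = - \frac{227}{504} \approx -0.4504$)
$- 2 C + 2 \left(-5 + 7\right) = \left(-2\right) \left(- \frac{227}{504}\right) + 2 \left(-5 + 7\right) = \frac{227}{252} + 2 \cdot 2 = \frac{227}{252} + 4 = \frac{1235}{252}$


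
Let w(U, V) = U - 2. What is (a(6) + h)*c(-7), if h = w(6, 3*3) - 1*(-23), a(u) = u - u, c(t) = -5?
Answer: -135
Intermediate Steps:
a(u) = 0
w(U, V) = -2 + U
h = 27 (h = (-2 + 6) - 1*(-23) = 4 + 23 = 27)
(a(6) + h)*c(-7) = (0 + 27)*(-5) = 27*(-5) = -135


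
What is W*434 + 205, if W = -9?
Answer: -3701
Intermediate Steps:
W*434 + 205 = -9*434 + 205 = -3906 + 205 = -3701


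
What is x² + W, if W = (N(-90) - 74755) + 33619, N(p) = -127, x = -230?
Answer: 11637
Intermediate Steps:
W = -41263 (W = (-127 - 74755) + 33619 = -74882 + 33619 = -41263)
x² + W = (-230)² - 41263 = 52900 - 41263 = 11637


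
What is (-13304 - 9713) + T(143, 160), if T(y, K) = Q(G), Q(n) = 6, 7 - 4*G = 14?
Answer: -23011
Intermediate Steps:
G = -7/4 (G = 7/4 - ¼*14 = 7/4 - 7/2 = -7/4 ≈ -1.7500)
T(y, K) = 6
(-13304 - 9713) + T(143, 160) = (-13304 - 9713) + 6 = -23017 + 6 = -23011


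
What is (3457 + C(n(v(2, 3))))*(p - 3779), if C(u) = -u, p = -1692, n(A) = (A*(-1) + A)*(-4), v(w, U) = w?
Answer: -18913247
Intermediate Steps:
n(A) = 0 (n(A) = (-A + A)*(-4) = 0*(-4) = 0)
(3457 + C(n(v(2, 3))))*(p - 3779) = (3457 - 1*0)*(-1692 - 3779) = (3457 + 0)*(-5471) = 3457*(-5471) = -18913247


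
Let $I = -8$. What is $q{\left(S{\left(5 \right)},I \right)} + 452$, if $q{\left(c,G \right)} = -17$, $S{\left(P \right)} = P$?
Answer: $435$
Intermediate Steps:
$q{\left(S{\left(5 \right)},I \right)} + 452 = -17 + 452 = 435$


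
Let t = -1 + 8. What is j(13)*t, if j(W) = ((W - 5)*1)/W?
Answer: 56/13 ≈ 4.3077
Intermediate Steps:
t = 7
j(W) = (-5 + W)/W (j(W) = ((-5 + W)*1)/W = (-5 + W)/W)
j(13)*t = ((-5 + 13)/13)*7 = ((1/13)*8)*7 = (8/13)*7 = 56/13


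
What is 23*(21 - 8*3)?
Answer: -69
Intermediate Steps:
23*(21 - 8*3) = 23*(21 - 24) = 23*(-3) = -69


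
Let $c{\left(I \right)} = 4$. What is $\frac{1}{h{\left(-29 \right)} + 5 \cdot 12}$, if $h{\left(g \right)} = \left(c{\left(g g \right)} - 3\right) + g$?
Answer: $\frac{1}{32} \approx 0.03125$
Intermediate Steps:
$h{\left(g \right)} = 1 + g$ ($h{\left(g \right)} = \left(4 - 3\right) + g = 1 + g$)
$\frac{1}{h{\left(-29 \right)} + 5 \cdot 12} = \frac{1}{\left(1 - 29\right) + 5 \cdot 12} = \frac{1}{-28 + 60} = \frac{1}{32}$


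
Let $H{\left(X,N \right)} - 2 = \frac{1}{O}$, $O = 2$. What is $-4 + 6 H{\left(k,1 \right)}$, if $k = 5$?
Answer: $11$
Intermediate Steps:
$H{\left(X,N \right)} = \frac{5}{2}$ ($H{\left(X,N \right)} = 2 + \frac{1}{2} = \frac{5}{2}$)
$-4 + 6 H{\left(k,1 \right)} = -4 + 6 \cdot \frac{5}{2} = -4 + 15 = 11$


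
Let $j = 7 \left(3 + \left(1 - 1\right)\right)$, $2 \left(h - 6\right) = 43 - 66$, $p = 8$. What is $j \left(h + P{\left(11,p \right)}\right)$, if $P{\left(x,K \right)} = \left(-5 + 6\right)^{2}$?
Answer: $- \frac{189}{2} \approx -94.5$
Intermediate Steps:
$P{\left(x,K \right)} = 1$ ($P{\left(x,K \right)} = 1^{2} = 1$)
$h = - \frac{11}{2}$ ($h = 6 + \frac{43 - 66}{2} = 6 + \frac{1}{2} \left(-23\right) = 6 - \frac{23}{2} = - \frac{11}{2} \approx -5.5$)
$j = 21$ ($j = 7 \left(3 + \left(1 - 1\right)\right) = 7 \left(3 + 0\right) = 7 \cdot 3 = 21$)
$j \left(h + P{\left(11,p \right)}\right) = 21 \left(- \frac{11}{2} + 1\right) = 21 \left(- \frac{9}{2}\right) = - \frac{189}{2}$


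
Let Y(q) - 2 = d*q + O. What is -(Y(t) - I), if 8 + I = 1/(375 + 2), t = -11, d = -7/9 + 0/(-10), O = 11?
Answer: -100273/3393 ≈ -29.553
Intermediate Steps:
d = -7/9 (d = -7*⅑ + 0*(-⅒) = -7/9 + 0 = -7/9 ≈ -0.77778)
Y(q) = 13 - 7*q/9 (Y(q) = 2 + (-7*q/9 + 11) = 2 + (11 - 7*q/9) = 13 - 7*q/9)
I = -3015/377 (I = -8 + 1/(375 + 2) = -8 + 1/377 = -3015/377 ≈ -7.9973)
-(Y(t) - I) = -((13 - 7/9*(-11)) - 1*(-3015/377)) = -((13 + 77/9) + 3015/377) = -(194/9 + 3015/377) = -1*100273/3393 = -100273/3393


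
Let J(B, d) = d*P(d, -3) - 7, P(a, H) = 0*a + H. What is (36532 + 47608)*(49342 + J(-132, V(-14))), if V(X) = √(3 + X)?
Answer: 4151046900 - 252420*I*√11 ≈ 4.151e+9 - 8.3718e+5*I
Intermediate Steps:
P(a, H) = H (P(a, H) = 0 + H = H)
J(B, d) = -7 - 3*d (J(B, d) = d*(-3) - 7 = -3*d - 7 = -7 - 3*d)
(36532 + 47608)*(49342 + J(-132, V(-14))) = (36532 + 47608)*(49342 + (-7 - 3*√(3 - 14))) = 84140*(49342 + (-7 - 3*I*√11)) = 84140*(49335 - 3*I*√11) = 4151046900 - 252420*I*√11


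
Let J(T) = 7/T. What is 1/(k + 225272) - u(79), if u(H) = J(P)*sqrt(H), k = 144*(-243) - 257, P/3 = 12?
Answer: 1/190023 - 7*sqrt(79)/36 ≈ -1.7283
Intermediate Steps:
P = 36 (P = 3*12 = 36)
k = -35249 (k = -34992 - 257 = -35249)
u(H) = 7*sqrt(H)/36 (u(H) = (7/36)*sqrt(H) = (7*(1/36))*sqrt(H) = 7*sqrt(H)/36)
1/(k + 225272) - u(79) = 1/(-35249 + 225272) - 7*sqrt(79)/36 = 1/190023 - 7*sqrt(79)/36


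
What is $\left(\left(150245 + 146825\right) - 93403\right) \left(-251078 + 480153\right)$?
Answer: $46655018025$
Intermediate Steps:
$\left(\left(150245 + 146825\right) - 93403\right) \left(-251078 + 480153\right) = \left(297070 - 93403\right) 229075 = 203667 \cdot 229075 = 46655018025$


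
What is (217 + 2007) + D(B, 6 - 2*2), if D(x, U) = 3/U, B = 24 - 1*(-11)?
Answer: 4451/2 ≈ 2225.5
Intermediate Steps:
B = 35 (B = 24 + 11 = 35)
(217 + 2007) + D(B, 6 - 2*2) = (217 + 2007) + 3/(6 - 2*2) = 2224 + 3/(6 - 4) = 2224 + 3/2 = 4451/2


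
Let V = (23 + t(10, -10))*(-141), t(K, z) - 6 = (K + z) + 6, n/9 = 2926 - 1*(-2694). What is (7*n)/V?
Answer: -3372/47 ≈ -71.745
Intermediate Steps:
n = 50580 (n = 9*(2926 - 1*(-2694)) = 9*(2926 + 2694) = 9*5620 = 50580)
t(K, z) = 12 + K + z (t(K, z) = 6 + ((K + z) + 6) = 6 + (6 + K + z) = 12 + K + z)
V = -4935 (V = (23 + (12 + 10 - 10))*(-141) = (23 + 12)*(-141) = 35*(-141) = -4935)
(7*n)/V = (7*50580)/(-4935) = 354060*(-1/4935) = -3372/47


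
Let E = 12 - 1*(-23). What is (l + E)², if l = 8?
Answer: 1849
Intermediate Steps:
E = 35 (E = 12 + 23 = 35)
(l + E)² = (8 + 35)² = 43² = 1849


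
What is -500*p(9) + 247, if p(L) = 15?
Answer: -7253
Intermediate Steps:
-500*p(9) + 247 = -500*15 + 247 = -7500 + 247 = -7253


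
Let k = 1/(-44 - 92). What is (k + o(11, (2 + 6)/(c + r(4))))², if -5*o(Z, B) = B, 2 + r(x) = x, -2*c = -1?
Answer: 4844401/11560000 ≈ 0.41907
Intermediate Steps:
c = ½ (c = -½*(-1) = ½ ≈ 0.50000)
r(x) = -2 + x
o(Z, B) = -B/5
k = -1/136 (k = 1/(-136) = -1/136 ≈ -0.0073529)
(k + o(11, (2 + 6)/(c + r(4))))² = (-1/136 - (2 + 6)/(5*(½ + (-2 + 4))))² = (-1/136 - 8/(5*(½ + 2)))² = (-1/136 - 8/(5*5/2))² = (-1/136 - 8*2/(5*5))² = (-1/136 - ⅕*16/5)² = (-1/136 - 16/25)² = (-2201/3400)² = 4844401/11560000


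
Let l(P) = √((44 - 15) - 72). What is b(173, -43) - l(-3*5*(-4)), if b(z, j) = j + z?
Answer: 130 - I*√43 ≈ 130.0 - 6.5574*I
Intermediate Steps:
l(P) = I*√43 (l(P) = √(29 - 72) = √(-43) = I*√43)
b(173, -43) - l(-3*5*(-4)) = (-43 + 173) - I*√43 = 130 - I*√43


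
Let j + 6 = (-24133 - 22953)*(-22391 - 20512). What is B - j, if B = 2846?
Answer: -2020127806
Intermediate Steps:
j = 2020130652 (j = -6 + (-24133 - 22953)*(-22391 - 20512) = -6 - 47086*(-42903) = -6 + 2020130658 = 2020130652)
B - j = 2846 - 1*2020130652 = 2846 - 2020130652 = -2020127806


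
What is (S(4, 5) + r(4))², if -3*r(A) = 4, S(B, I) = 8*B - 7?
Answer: 5041/9 ≈ 560.11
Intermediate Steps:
S(B, I) = -7 + 8*B
r(A) = -4/3 (r(A) = -⅓*4 = -4/3)
(S(4, 5) + r(4))² = ((-7 + 8*4) - 4/3)² = ((-7 + 32) - 4/3)² = (25 - 4/3)² = (71/3)² = 5041/9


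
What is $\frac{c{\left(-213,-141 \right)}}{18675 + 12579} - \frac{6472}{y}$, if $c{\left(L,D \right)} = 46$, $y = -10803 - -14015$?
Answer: $- \frac{25266017}{12548481} \approx -2.0135$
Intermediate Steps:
$y = 3212$ ($y = -10803 + 14015 = 3212$)
$\frac{c{\left(-213,-141 \right)}}{18675 + 12579} - \frac{6472}{y} = \frac{46}{18675 + 12579} - \frac{6472}{3212} = \frac{46}{31254} - \frac{1618}{803} = 46 \cdot \frac{1}{31254} - \frac{1618}{803} = \frac{23}{15627} - \frac{1618}{803} = - \frac{25266017}{12548481}$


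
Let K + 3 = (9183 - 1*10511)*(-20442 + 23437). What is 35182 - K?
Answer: 4012545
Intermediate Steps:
K = -3977363 (K = -3 + (9183 - 1*10511)*(-20442 + 23437) = -3 + (9183 - 10511)*2995 = -3 - 1328*2995 = -3 - 3977360 = -3977363)
35182 - K = 35182 - 1*(-3977363) = 35182 + 3977363 = 4012545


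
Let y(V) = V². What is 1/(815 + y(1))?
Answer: 1/816 ≈ 0.0012255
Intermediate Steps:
1/(815 + y(1)) = 1/(815 + 1²) = 1/(815 + 1) = 1/816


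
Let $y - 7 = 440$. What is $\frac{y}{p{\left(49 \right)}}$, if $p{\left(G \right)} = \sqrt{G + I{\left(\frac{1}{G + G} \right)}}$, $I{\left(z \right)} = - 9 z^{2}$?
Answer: $\frac{43806 \sqrt{470587}}{470587} \approx 63.858$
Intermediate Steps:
$y = 447$ ($y = 7 + 440 = 447$)
$p{\left(G \right)} = \sqrt{G - \frac{9}{4 G^{2}}}$ ($p{\left(G \right)} = \sqrt{G - 9 \left(\frac{1}{G + G}\right)^{2}} = \sqrt{G - 9 \left(\frac{1}{2 G}\right)^{2}} = \sqrt{G - 9 \frac{1}{4 G^{2}}} = \sqrt{G - \frac{9}{4 G^{2}}}$)
$\frac{y}{p{\left(49 \right)}} = \frac{447}{\frac{1}{2} \sqrt{- \frac{9}{2401} + 4 \cdot 49}} = \frac{447}{\frac{1}{2} \sqrt{\left(-9\right) \frac{1}{2401} + 196}} = \frac{447}{\frac{1}{2} \sqrt{- \frac{9}{2401} + 196}} = \frac{447}{\frac{1}{2} \sqrt{\frac{470587}{2401}}} = \frac{447}{\frac{1}{2} \frac{\sqrt{470587}}{49}} = \frac{447}{\frac{1}{98} \sqrt{470587}} = 447 \frac{98 \sqrt{470587}}{470587} = \frac{43806 \sqrt{470587}}{470587}$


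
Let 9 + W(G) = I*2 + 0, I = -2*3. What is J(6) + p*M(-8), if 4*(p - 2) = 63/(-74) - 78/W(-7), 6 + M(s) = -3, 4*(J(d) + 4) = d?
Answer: -55823/2072 ≈ -26.942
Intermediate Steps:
J(d) = -4 + d/4
I = -6
M(s) = -9 (M(s) = -6 - 3 = -9)
W(G) = -21 (W(G) = -9 + (-6*2 + 0) = -9 + (-12 + 0) = -9 - 12 = -21)
p = 5627/2072 (p = 2 + (63/(-74) - 78/(-21))/4 = 2 + (63*(-1/74) - 78*(-1/21))/4 = 2 + (-63/74 + 26/7)/4 = 2 + (1/4)*(1483/518) = 2 + 1483/2072 = 5627/2072 ≈ 2.7157)
J(6) + p*M(-8) = (-4 + (1/4)*6) + (5627/2072)*(-9) = (-4 + 3/2) - 50643/2072 = -5/2 - 50643/2072 = -55823/2072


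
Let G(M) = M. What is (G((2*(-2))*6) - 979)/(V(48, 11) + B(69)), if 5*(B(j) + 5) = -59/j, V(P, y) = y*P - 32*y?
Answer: -346035/58936 ≈ -5.8714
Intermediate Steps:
V(P, y) = -32*y + P*y (V(P, y) = P*y - 32*y = -32*y + P*y)
B(j) = -5 - 59/(5*j) (B(j) = -5 + (-59/j)/5 = -5 - 59/(5*j))
(G((2*(-2))*6) - 979)/(V(48, 11) + B(69)) = ((2*(-2))*6 - 979)/(11*(-32 + 48) + (-5 - 59/5/69)) = (-4*6 - 979)/(11*16 + (-5 - 59/5*1/69)) = (-24 - 979)/(176 + (-5 - 59/345)) = -1003/(176 - 1784/345) = -1003/58936/345 = -1003*345/58936 = -346035/58936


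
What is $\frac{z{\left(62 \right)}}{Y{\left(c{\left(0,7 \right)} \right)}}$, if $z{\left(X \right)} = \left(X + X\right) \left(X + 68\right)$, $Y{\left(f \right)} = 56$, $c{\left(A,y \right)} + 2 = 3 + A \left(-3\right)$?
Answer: $\frac{2015}{7} \approx 287.86$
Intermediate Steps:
$c{\left(A,y \right)} = 1 - 3 A$ ($c{\left(A,y \right)} = -2 + \left(3 + A \left(-3\right)\right) = -2 - \left(-3 + 3 A\right) = 1 - 3 A$)
$z{\left(X \right)} = 2 X \left(68 + X\right)$
$\frac{z{\left(62 \right)}}{Y{\left(c{\left(0,7 \right)} \right)}} = \frac{2 \cdot 62 \left(68 + 62\right)}{56} = 2 \cdot 62 \cdot 130 \cdot \frac{1}{56} = 16120 \cdot \frac{1}{56} = \frac{2015}{7}$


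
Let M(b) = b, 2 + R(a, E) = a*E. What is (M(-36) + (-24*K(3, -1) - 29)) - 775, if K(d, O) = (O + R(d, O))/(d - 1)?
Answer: -768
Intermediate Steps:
R(a, E) = -2 + E*a (R(a, E) = -2 + a*E = -2 + E*a)
K(d, O) = (-2 + O + O*d)/(-1 + d) (K(d, O) = (O + (-2 + O*d))/(d - 1) = (-2 + O + O*d)/(-1 + d))
(M(-36) + (-24*K(3, -1) - 29)) - 775 = (-36 + (-24*(-2 - 1 - 1*3)/(-1 + 3) - 29)) - 775 = (-36 + (-24*(-2 - 1 - 3)/2 - 29)) - 775 = (-36 + (-12*(-6) - 29)) - 775 = (-36 + (-24*(-3) - 29)) - 775 = (-36 + (72 - 29)) - 775 = (-36 + 43) - 775 = 7 - 775 = -768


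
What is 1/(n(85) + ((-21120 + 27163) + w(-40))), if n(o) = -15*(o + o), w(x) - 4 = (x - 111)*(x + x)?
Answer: 1/15577 ≈ 6.4197e-5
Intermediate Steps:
w(x) = 4 + 2*x*(-111 + x) (w(x) = 4 + (x - 111)*(x + x) = 4 + (-111 + x)*(2*x) = 4 + 2*x*(-111 + x))
n(o) = -30*o
1/(n(85) + ((-21120 + 27163) + w(-40))) = 1/(-30*85 + ((-21120 + 27163) + (4 - 222*(-40) + 2*(-40)**2))) = 1/(-2550 + (6043 + (4 + 8880 + 2*1600))) = 1/(-2550 + (6043 + (4 + 8880 + 3200))) = 1/(-2550 + (6043 + 12084)) = 1/(-2550 + 18127) = 1/15577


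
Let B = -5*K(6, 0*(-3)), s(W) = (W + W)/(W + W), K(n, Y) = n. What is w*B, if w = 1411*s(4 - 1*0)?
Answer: -42330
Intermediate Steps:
s(W) = 1 (s(W) = (2*W)/((2*W)) = (2*W)*(1/(2*W)) = 1)
w = 1411 (w = 1411*1 = 1411)
B = -30 (B = -5*6 = -30)
w*B = 1411*(-30) = -42330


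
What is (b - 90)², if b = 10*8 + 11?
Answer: 1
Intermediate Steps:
b = 91 (b = 80 + 11 = 91)
(b - 90)² = (91 - 90)² = 1² = 1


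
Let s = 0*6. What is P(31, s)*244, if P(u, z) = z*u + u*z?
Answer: 0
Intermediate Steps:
s = 0
P(u, z) = 2*u*z (P(u, z) = u*z + u*z = 2*u*z)
P(31, s)*244 = (2*31*0)*244 = 0*244 = 0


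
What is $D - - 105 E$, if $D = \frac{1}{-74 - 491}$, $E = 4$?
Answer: $\frac{237299}{565} \approx 420.0$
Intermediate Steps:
$D = - \frac{1}{565}$ ($D = \frac{1}{-565} = - \frac{1}{565} \approx -0.0017699$)
$D - - 105 E = - \frac{1}{565} - \left(-105\right) 4 = - \frac{1}{565} - -420 = - \frac{1}{565} + 420 = \frac{237299}{565}$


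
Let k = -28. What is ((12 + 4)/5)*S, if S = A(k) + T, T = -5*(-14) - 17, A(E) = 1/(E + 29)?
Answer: 864/5 ≈ 172.80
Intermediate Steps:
A(E) = 1/(29 + E)
T = 53 (T = 70 - 17 = 53)
S = 54 (S = 1/(29 - 28) + 53 = 1/1 + 53 = 1 + 53 = 54)
((12 + 4)/5)*S = ((12 + 4)/5)*54 = (16*(1/5))*54 = (16/5)*54 = 864/5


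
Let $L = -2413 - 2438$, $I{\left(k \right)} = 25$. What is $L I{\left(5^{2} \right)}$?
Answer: $-121275$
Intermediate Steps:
$L = -4851$ ($L = -2413 - 2438 = -4851$)
$L I{\left(5^{2} \right)} = \left(-4851\right) 25 = -121275$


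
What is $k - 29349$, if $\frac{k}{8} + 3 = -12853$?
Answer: $-132197$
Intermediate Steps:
$k = -102848$ ($k = -24 + 8 \left(-12853\right) = -24 - 102824 = -102848$)
$k - 29349 = -102848 - 29349 = -132197$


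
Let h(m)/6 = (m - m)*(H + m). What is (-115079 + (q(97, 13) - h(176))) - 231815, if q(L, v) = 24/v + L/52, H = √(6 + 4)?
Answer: -18038295/52 ≈ -3.4689e+5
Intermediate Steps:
H = √10 ≈ 3.1623
h(m) = 0 (h(m) = 6*((m - m)*(√10 + m)) = 6*(0*(m + √10)) = 6*0 = 0)
q(L, v) = 24/v + L/52 (q(L, v) = 24/v + L*(1/52) = 24/v + L/52)
(-115079 + (q(97, 13) - h(176))) - 231815 = (-115079 + ((24/13 + (1/52)*97) - 1*0)) - 231815 = (-115079 + ((24*(1/13) + 97/52) + 0)) - 231815 = (-115079 + ((24/13 + 97/52) + 0)) - 231815 = (-115079 + (193/52 + 0)) - 231815 = (-115079 + 193/52) - 231815 = -5983915/52 - 231815 = -18038295/52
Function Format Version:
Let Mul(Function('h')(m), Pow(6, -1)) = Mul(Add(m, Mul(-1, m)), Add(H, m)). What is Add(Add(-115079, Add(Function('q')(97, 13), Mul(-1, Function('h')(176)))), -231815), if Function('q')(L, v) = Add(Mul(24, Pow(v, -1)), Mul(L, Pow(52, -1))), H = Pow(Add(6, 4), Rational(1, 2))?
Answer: Rational(-18038295, 52) ≈ -3.4689e+5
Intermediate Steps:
H = Pow(10, Rational(1, 2)) ≈ 3.1623
Function('h')(m) = 0 (Function('h')(m) = Mul(6, Mul(Add(m, Mul(-1, m)), Add(Pow(10, Rational(1, 2)), m))) = Mul(6, Mul(0, Add(m, Pow(10, Rational(1, 2))))) = Mul(6, 0) = 0)
Function('q')(L, v) = Add(Mul(24, Pow(v, -1)), Mul(Rational(1, 52), L)) (Function('q')(L, v) = Add(Mul(24, Pow(v, -1)), Mul(L, Rational(1, 52))) = Add(Mul(24, Pow(v, -1)), Mul(Rational(1, 52), L)))
Add(Add(-115079, Add(Function('q')(97, 13), Mul(-1, Function('h')(176)))), -231815) = Add(Add(-115079, Add(Add(Mul(24, Pow(13, -1)), Mul(Rational(1, 52), 97)), Mul(-1, 0))), -231815) = Add(Add(-115079, Add(Add(Mul(24, Rational(1, 13)), Rational(97, 52)), 0)), -231815) = Add(Add(-115079, Add(Add(Rational(24, 13), Rational(97, 52)), 0)), -231815) = Add(Add(-115079, Add(Rational(193, 52), 0)), -231815) = Add(Add(-115079, Rational(193, 52)), -231815) = Add(Rational(-5983915, 52), -231815) = Rational(-18038295, 52)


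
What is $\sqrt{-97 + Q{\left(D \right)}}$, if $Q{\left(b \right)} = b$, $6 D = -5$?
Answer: $\frac{i \sqrt{3522}}{6} \approx 9.8911 i$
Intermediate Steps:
$D = - \frac{5}{6}$ ($D = \frac{1}{6} \left(-5\right) = - \frac{5}{6} \approx -0.83333$)
$\sqrt{-97 + Q{\left(D \right)}} = \sqrt{-97 - \frac{5}{6}} = \sqrt{- \frac{587}{6}} = \frac{i \sqrt{3522}}{6}$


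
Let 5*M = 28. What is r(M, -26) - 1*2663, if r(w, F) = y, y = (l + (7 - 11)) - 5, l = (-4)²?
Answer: -2656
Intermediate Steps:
M = 28/5 (M = (⅕)*28 = 28/5 ≈ 5.6000)
l = 16
y = 7 (y = (16 + (7 - 11)) - 5 = (16 - 4) - 5 = 12 - 5 = 7)
r(w, F) = 7
r(M, -26) - 1*2663 = 7 - 1*2663 = 7 - 2663 = -2656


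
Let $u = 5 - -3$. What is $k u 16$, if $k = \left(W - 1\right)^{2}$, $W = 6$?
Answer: $3200$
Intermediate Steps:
$k = 25$ ($k = \left(6 - 1\right)^{2} = 5^{2} = 25$)
$u = 8$ ($u = 5 + 3 = 8$)
$k u 16 = 25 \cdot 8 \cdot 16 = 200 \cdot 16 = 3200$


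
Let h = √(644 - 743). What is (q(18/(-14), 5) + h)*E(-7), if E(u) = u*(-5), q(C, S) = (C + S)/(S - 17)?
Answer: -65/6 + 105*I*√11 ≈ -10.833 + 348.25*I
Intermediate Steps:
q(C, S) = (C + S)/(-17 + S)
h = 3*I*√11 (h = √(-99) = 3*I*√11 ≈ 9.9499*I)
E(u) = -5*u
(q(18/(-14), 5) + h)*E(-7) = ((18/(-14) + 5)/(-17 + 5) + 3*I*√11)*(-5*(-7)) = ((18*(-1/14) + 5)/(-12) + 3*I*√11)*35 = (-(-9/7 + 5)/12 + 3*I*√11)*35 = (-1/12*26/7 + 3*I*√11)*35 = (-13/42 + 3*I*√11)*35 = -65/6 + 105*I*√11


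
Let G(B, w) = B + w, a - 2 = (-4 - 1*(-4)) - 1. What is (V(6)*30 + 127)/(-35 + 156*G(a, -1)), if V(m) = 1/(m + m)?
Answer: -37/10 ≈ -3.7000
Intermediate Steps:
a = 1 (a = 2 + ((-4 - 1*(-4)) - 1) = 2 + ((-4 + 4) - 1) = 2 + (0 - 1) = 2 - 1 = 1)
V(m) = 1/(2*m)
(V(6)*30 + 127)/(-35 + 156*G(a, -1)) = (((½)/6)*30 + 127)/(-35 + 156*(1 - 1)) = (((½)*(⅙))*30 + 127)/(-35 + 156*0) = ((1/12)*30 + 127)/(-35 + 0) = (5/2 + 127)/(-35) = (259/2)*(-1/35) = -37/10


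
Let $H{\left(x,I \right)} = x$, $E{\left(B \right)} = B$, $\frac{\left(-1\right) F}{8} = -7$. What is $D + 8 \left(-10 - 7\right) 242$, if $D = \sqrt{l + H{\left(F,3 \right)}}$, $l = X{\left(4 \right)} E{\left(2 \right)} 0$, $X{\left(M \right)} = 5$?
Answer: $-32912 + 2 \sqrt{14} \approx -32905.0$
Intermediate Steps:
$F = 56$ ($F = \left(-8\right) \left(-7\right) = 56$)
$l = 0$ ($l = 5 \cdot 2 \cdot 0 = 10 \cdot 0 = 0$)
$D = 2 \sqrt{14}$ ($D = \sqrt{0 + 56} = \sqrt{56} = 2 \sqrt{14} \approx 7.4833$)
$D + 8 \left(-10 - 7\right) 242 = 2 \sqrt{14} + 8 \left(-10 - 7\right) 242 = 2 \sqrt{14} + 8 \left(-17\right) 242 = 2 \sqrt{14} - 32912 = -32912 + 2 \sqrt{14}$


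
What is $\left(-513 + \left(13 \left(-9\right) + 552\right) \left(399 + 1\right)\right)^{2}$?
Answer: $30097739169$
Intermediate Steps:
$\left(-513 + \left(13 \left(-9\right) + 552\right) \left(399 + 1\right)\right)^{2} = \left(-513 + \left(-117 + 552\right) 400\right)^{2} = \left(-513 + 435 \cdot 400\right)^{2} = \left(-513 + 174000\right)^{2} = 173487^{2} = 30097739169$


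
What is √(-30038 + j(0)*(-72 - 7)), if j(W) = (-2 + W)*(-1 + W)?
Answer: 2*I*√7549 ≈ 173.77*I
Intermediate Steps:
j(W) = (-1 + W)*(-2 + W)
√(-30038 + j(0)*(-72 - 7)) = √(-30038 + (2 + 0² - 3*0)*(-72 - 7)) = √(-30038 + (2 + 0 + 0)*(-79)) = √(-30038 + 2*(-79)) = √(-30038 - 158) = √(-30196) = 2*I*√7549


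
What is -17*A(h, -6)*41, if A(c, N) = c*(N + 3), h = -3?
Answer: -6273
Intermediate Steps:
A(c, N) = c*(3 + N)
-17*A(h, -6)*41 = -(-51)*(3 - 6)*41 = -(-51)*(-3)*41 = -17*9*41 = -153*41 = -6273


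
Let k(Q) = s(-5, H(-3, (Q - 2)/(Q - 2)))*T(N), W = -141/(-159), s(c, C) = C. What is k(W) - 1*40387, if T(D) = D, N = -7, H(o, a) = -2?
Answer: -40373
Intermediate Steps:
W = 47/53 (W = -141*(-1/159) = 47/53 ≈ 0.88679)
k(Q) = 14 (k(Q) = -2*(-7) = 14)
k(W) - 1*40387 = 14 - 1*40387 = 14 - 40387 = -40373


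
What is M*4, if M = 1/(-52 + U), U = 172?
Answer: 1/30 ≈ 0.033333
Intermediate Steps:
M = 1/120 (M = 1/(-52 + 172) = 1/120 ≈ 0.0083333)
M*4 = (1/120)*4 = 1/30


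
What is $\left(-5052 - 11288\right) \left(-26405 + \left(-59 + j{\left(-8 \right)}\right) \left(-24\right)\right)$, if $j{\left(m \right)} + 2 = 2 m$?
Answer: $401261380$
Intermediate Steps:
$j{\left(m \right)} = -2 + 2 m$
$\left(-5052 - 11288\right) \left(-26405 + \left(-59 + j{\left(-8 \right)}\right) \left(-24\right)\right) = \left(-5052 - 11288\right) \left(-26405 + \left(-59 + \left(-2 + 2 \left(-8\right)\right)\right) \left(-24\right)\right) = - 16340 \left(-26405 + \left(-59 - 18\right) \left(-24\right)\right) = - 16340 \left(-26405 - -1848\right) = - 16340 \left(-26405 + 1848\right) = \left(-16340\right) \left(-24557\right) = 401261380$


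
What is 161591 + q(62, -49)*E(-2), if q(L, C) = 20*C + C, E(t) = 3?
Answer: 158504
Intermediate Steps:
q(L, C) = 21*C
161591 + q(62, -49)*E(-2) = 161591 + (21*(-49))*3 = 161591 - 1029*3 = 161591 - 3087 = 158504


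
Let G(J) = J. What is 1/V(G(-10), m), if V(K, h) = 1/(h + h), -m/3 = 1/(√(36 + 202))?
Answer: -3*√238/119 ≈ -0.38892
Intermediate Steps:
m = -3*√238/238 (m = -3/√(36 + 202) = -3*√238/238 ≈ -0.19446)
V(K, h) = 1/(2*h)
1/V(G(-10), m) = 1/(1/(2*((-3*√238/238)))) = 1/((-√238/3)/2) = 1/(-√238/6) = -3*√238/119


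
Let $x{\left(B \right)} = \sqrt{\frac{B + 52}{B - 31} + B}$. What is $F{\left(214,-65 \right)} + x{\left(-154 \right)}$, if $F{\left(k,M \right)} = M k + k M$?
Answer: $-27820 + \frac{2 i \sqrt{1312945}}{185} \approx -27820.0 + 12.387 i$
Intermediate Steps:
$F{\left(k,M \right)} = 2 M k$ ($F{\left(k,M \right)} = M k + M k = 2 M k$)
$x{\left(B \right)} = \sqrt{B + \frac{52 + B}{-31 + B}}$ ($x{\left(B \right)} = \sqrt{\frac{52 + B}{-31 + B} + B} = \sqrt{B + \frac{52 + B}{-31 + B}}$)
$F{\left(214,-65 \right)} + x{\left(-154 \right)} = 2 \left(-65\right) 214 + \sqrt{\frac{52 - 154 - 154 \left(-31 - 154\right)}{-31 - 154}} = -27820 + \sqrt{\frac{52 - 154 - -28490}{-185}} = -27820 + \sqrt{- \frac{52 - 154 + 28490}{185}} = -27820 + \sqrt{\left(- \frac{1}{185}\right) 28388} = -27820 + \sqrt{- \frac{28388}{185}} = -27820 + \frac{2 i \sqrt{1312945}}{185}$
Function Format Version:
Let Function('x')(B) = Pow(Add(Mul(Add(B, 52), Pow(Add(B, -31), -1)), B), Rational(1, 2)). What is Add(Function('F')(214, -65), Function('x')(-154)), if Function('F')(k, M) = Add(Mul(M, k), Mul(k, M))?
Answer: Add(-27820, Mul(Rational(2, 185), I, Pow(1312945, Rational(1, 2)))) ≈ Add(-27820., Mul(12.387, I))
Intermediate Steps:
Function('F')(k, M) = Mul(2, M, k) (Function('F')(k, M) = Add(Mul(M, k), Mul(M, k)) = Mul(2, M, k))
Function('x')(B) = Pow(Add(B, Mul(Pow(Add(-31, B), -1), Add(52, B))), Rational(1, 2)) (Function('x')(B) = Pow(Add(Mul(Add(52, B), Pow(Add(-31, B), -1)), B), Rational(1, 2)) = Pow(Add(Mul(Pow(Add(-31, B), -1), Add(52, B)), B), Rational(1, 2)) = Pow(Add(B, Mul(Pow(Add(-31, B), -1), Add(52, B))), Rational(1, 2)))
Add(Function('F')(214, -65), Function('x')(-154)) = Add(Mul(2, -65, 214), Pow(Mul(Pow(Add(-31, -154), -1), Add(52, -154, Mul(-154, Add(-31, -154)))), Rational(1, 2))) = Add(-27820, Pow(Mul(Pow(-185, -1), Add(52, -154, Mul(-154, -185))), Rational(1, 2))) = Add(-27820, Pow(Mul(Rational(-1, 185), Add(52, -154, 28490)), Rational(1, 2))) = Add(-27820, Pow(Mul(Rational(-1, 185), 28388), Rational(1, 2))) = Add(-27820, Pow(Rational(-28388, 185), Rational(1, 2))) = Add(-27820, Mul(Rational(2, 185), I, Pow(1312945, Rational(1, 2))))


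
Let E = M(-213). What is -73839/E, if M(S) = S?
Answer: 24613/71 ≈ 346.66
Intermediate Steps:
E = -213
-73839/E = -73839/(-213) = -73839*(-1/213) = 24613/71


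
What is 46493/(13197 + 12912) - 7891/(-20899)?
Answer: 1177683326/545651991 ≈ 2.1583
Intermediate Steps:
46493/(13197 + 12912) - 7891/(-20899) = 46493/26109 - 7891*(-1/20899) = 46493*(1/26109) + 7891/20899 = 46493/26109 + 7891/20899 = 1177683326/545651991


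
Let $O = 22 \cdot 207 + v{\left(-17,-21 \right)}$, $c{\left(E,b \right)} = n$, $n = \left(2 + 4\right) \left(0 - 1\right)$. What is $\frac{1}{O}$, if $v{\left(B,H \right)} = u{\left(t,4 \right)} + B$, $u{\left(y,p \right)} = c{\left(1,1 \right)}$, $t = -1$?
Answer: $\frac{1}{4531} \approx 0.0002207$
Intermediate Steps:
$n = -6$ ($n = 6 \left(-1\right) = -6$)
$c{\left(E,b \right)} = -6$
$u{\left(y,p \right)} = -6$
$v{\left(B,H \right)} = -6 + B$
$O = 4531$ ($O = 22 \cdot 207 - 23 = 4554 - 23 = 4531$)
$\frac{1}{O} = \frac{1}{4531}$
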